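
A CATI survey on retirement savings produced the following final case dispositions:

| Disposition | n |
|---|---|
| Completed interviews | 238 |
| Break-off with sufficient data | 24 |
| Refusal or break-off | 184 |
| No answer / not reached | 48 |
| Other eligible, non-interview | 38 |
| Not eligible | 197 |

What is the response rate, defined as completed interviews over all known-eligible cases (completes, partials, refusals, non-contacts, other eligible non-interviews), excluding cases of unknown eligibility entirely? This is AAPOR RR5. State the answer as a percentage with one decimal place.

Numerator → 238
Denom → 238 + 24 + 184 + 48 + 38 = 532
RR5 = 238 / 532 = 0.4474

44.7%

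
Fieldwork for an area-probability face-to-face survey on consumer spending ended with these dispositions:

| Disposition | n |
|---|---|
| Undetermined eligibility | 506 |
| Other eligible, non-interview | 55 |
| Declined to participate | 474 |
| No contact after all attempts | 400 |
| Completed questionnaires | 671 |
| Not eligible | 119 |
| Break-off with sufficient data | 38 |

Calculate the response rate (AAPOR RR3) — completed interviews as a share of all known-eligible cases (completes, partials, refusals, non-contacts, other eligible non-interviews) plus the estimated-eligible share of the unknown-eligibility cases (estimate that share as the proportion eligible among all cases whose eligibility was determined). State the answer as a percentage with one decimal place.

Num → 671
Determined eligible → 671 + 38 + 474 + 400 + 55 = 1638
e = 1638 / (1638 + 119) = 1638 / 1757 = 0.9323
Eligible share of unknowns → 0.9323 × 506 = 471.74
Denominator → 1638 + 471.74 = 2109.74
RR3 = 671 / 2109.74 = 0.3180

31.8%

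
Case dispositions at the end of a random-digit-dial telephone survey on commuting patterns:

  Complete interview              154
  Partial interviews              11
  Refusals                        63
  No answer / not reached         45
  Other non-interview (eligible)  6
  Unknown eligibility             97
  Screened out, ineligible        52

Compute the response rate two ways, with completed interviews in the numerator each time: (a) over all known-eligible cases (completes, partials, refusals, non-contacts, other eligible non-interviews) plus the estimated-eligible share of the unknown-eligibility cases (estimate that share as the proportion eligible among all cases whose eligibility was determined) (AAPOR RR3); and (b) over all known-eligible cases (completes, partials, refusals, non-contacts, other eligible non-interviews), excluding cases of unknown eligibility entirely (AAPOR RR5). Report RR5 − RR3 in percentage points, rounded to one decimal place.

12.5

Num → 154
Determined eligible → 154 + 11 + 63 + 45 + 6 = 279
e = 279 / (279 + 52) = 279 / 331 = 0.8429
Eligible share of unknowns → 0.8429 × 97 = 81.76
Denom → 279 + 81.76 = 360.76
RR3 = 154 / 360.76 = 0.4269
Denom → 154 + 11 + 63 + 45 + 6 = 279
RR5 = 154 / 279 = 0.5520
Difference = 55.20 − 42.69 = 12.51 percentage points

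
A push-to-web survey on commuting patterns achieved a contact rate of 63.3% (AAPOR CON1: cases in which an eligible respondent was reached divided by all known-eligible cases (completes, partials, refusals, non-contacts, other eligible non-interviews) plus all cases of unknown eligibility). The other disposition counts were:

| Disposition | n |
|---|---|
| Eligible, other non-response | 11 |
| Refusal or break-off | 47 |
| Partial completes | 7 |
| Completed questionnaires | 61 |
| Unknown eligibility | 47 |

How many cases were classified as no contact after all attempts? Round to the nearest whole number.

26

Num: 61 + 7 + 47 + 11 = 126
CON1 = 126 / D = 0.633
D = 126 / 0.633 = 199.1
Other denominator terms total 173
no contact after all attempts = 199.1 − 173 ≈ 26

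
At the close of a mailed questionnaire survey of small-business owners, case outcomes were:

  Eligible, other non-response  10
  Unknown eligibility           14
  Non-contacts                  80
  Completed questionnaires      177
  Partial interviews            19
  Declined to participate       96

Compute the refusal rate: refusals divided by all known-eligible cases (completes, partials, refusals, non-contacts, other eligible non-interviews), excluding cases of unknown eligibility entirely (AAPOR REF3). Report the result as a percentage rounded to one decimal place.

Num: 96
Denominator: 177 + 19 + 96 + 80 + 10 = 382
REF3 = 96 / 382 = 0.2513

25.1%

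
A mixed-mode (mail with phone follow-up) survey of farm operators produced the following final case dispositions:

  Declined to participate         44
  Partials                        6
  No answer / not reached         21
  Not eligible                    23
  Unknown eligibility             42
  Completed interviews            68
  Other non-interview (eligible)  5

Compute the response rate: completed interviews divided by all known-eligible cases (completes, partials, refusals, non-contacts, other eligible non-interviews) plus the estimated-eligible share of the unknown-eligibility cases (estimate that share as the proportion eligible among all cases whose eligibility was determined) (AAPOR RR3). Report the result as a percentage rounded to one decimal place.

37.7%

Numerator → 68
Known eligible → 68 + 6 + 44 + 21 + 5 = 144
e = 144 / (144 + 23) = 144 / 167 = 0.8623
e × U → 0.8623 × 42 = 36.22
Denom → 144 + 36.22 = 180.22
RR3 = 68 / 180.22 = 0.3773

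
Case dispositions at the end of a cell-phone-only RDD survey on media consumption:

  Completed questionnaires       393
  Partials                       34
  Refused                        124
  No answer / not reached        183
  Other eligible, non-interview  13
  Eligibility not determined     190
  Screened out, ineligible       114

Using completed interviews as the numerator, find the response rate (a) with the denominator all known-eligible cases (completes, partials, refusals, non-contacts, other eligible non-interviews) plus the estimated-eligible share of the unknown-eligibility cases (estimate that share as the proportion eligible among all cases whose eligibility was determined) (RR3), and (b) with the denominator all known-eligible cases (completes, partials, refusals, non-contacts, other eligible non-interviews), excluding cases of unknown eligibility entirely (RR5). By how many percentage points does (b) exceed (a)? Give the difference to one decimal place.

9.5

Top: 393
Known eligible: 393 + 34 + 124 + 183 + 13 = 747
e = 747 / (747 + 114) = 747 / 861 = 0.8676
Eligible share of unknowns: 0.8676 × 190 = 164.84
Base: 747 + 164.84 = 911.84
RR3 = 393 / 911.84 = 0.4310
Base: 393 + 34 + 124 + 183 + 13 = 747
RR5 = 393 / 747 = 0.5261
Difference = 52.61 − 43.10 = 9.51 percentage points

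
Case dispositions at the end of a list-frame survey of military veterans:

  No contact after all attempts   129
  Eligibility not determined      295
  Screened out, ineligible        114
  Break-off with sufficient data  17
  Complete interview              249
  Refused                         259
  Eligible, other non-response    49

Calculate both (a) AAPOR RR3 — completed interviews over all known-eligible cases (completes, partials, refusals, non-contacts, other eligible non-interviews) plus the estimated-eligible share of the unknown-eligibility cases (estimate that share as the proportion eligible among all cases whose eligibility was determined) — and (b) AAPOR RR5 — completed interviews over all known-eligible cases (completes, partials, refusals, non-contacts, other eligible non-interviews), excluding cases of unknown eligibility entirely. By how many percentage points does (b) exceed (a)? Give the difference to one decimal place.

Numerator: 249
Known eligible: 249 + 17 + 259 + 129 + 49 = 703
e = 703 / (703 + 114) = 703 / 817 = 0.8605
Estimated eligible among unknowns: 0.8605 × 295 = 253.85
Base: 703 + 253.85 = 956.85
RR3 = 249 / 956.85 = 0.2602
Base: 249 + 17 + 259 + 129 + 49 = 703
RR5 = 249 / 703 = 0.3542
Difference = 35.42 − 26.02 = 9.40 percentage points

9.4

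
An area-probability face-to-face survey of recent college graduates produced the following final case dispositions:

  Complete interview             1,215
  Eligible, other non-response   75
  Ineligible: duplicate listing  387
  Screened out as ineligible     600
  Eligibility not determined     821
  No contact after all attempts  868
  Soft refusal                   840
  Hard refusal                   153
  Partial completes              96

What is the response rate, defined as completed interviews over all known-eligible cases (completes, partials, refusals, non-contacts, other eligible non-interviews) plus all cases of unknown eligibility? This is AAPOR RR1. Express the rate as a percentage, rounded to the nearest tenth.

29.9%

Declined to participate = 153 + 840 = 993
Screened out, ineligible = 600 + 387 = 987
Num: 1215
Denominator: 1215 + 96 + 993 + 868 + 75 + 821 = 4068
RR1 = 1215 / 4068 = 0.2987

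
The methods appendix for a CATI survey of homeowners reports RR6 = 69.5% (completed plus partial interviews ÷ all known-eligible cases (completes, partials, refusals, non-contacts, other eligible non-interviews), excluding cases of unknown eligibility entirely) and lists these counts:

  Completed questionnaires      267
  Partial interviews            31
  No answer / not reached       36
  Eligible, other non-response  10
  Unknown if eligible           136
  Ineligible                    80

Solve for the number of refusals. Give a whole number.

Numerator = 267 + 31 = 298
RR6 = 298 / D = 0.695
D = 298 / 0.695 = 428.8
Rest of base = 344
refusals = 428.8 − 344 ≈ 85

85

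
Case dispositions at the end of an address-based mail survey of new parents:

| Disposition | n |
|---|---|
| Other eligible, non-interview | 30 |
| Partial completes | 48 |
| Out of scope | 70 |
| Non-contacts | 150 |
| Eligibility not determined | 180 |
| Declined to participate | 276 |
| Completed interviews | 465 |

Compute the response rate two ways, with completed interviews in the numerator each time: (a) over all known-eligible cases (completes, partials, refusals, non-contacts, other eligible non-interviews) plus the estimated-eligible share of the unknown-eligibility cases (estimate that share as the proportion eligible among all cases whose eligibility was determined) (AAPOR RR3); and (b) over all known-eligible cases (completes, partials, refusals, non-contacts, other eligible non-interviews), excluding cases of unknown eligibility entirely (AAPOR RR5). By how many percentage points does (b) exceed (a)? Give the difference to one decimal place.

Numerator: 465
Eligible (known): 465 + 48 + 276 + 150 + 30 = 969
e = 969 / (969 + 70) = 969 / 1039 = 0.9326
Estimated eligible among unknowns: 0.9326 × 180 = 167.87
Denom: 969 + 167.87 = 1136.87
RR3 = 465 / 1136.87 = 0.4090
Denom: 465 + 48 + 276 + 150 + 30 = 969
RR5 = 465 / 969 = 0.4799
Difference = 47.99 − 40.90 = 7.09 percentage points

7.1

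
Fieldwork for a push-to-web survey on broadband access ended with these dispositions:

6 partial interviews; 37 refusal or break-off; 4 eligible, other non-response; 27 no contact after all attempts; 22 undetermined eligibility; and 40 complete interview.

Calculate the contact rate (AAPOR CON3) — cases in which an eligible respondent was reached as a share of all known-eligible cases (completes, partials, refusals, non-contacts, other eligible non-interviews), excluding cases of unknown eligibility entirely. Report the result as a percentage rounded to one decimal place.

76.3%

Num = 40 + 6 + 37 + 4 = 87
Denom = 40 + 6 + 37 + 27 + 4 = 114
CON3 = 87 / 114 = 0.7632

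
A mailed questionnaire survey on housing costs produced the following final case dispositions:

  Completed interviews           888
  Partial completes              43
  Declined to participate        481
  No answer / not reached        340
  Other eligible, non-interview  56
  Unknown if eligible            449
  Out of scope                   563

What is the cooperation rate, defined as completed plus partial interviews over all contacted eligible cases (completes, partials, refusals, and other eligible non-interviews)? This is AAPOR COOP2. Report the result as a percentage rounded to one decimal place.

63.4%

Numerator → 888 + 43 = 931
Denom → 888 + 43 + 481 + 56 = 1468
COOP2 = 931 / 1468 = 0.6342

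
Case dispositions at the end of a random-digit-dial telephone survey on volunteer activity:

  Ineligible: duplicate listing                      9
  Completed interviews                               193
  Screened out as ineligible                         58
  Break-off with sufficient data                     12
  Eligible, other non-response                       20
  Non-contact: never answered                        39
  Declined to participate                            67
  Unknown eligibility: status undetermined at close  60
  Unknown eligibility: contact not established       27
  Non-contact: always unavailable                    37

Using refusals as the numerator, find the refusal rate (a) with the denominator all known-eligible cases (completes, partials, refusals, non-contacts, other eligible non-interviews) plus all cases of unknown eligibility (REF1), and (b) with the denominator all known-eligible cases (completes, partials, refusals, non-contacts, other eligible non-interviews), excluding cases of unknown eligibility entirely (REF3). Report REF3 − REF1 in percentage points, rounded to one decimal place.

No answer / not reached = 39 + 37 = 76
Unknown eligibility = 27 + 60 = 87
Out of scope = 58 + 9 = 67
Top: 67
Denom: 193 + 12 + 67 + 76 + 20 + 87 = 455
REF1 = 67 / 455 = 0.1473
Denom: 193 + 12 + 67 + 76 + 20 = 368
REF3 = 67 / 368 = 0.1821
Difference = 18.21 − 14.73 = 3.48 percentage points

3.5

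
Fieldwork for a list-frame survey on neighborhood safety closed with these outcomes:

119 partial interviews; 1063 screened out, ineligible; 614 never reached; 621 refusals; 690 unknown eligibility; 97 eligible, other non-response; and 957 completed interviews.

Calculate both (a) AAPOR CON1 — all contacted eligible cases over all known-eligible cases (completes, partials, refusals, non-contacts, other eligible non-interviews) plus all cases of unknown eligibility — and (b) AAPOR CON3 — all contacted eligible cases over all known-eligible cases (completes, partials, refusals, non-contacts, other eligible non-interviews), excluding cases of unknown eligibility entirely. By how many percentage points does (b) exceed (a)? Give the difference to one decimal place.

16.6

Numerator → 957 + 119 + 621 + 97 = 1794
Denominator → 957 + 119 + 621 + 614 + 97 + 690 = 3098
CON1 = 1794 / 3098 = 0.5791
Denominator → 957 + 119 + 621 + 614 + 97 = 2408
CON3 = 1794 / 2408 = 0.7450
Difference = 74.50 − 57.91 = 16.59 percentage points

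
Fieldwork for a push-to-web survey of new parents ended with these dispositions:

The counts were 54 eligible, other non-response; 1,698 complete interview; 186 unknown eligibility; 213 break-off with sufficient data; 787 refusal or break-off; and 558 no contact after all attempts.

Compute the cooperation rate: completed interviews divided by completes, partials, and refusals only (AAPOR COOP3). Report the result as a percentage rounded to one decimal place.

62.9%

Top = 1698
Denominator = 1698 + 213 + 787 = 2698
COOP3 = 1698 / 2698 = 0.6294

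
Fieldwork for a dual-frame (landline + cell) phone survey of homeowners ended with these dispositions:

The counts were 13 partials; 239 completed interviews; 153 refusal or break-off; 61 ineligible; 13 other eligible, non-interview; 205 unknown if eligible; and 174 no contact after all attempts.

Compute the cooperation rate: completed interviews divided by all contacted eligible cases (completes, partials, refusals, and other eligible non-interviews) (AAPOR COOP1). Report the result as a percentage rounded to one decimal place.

57.2%

Numerator: 239
Denom: 239 + 13 + 153 + 13 = 418
COOP1 = 239 / 418 = 0.5718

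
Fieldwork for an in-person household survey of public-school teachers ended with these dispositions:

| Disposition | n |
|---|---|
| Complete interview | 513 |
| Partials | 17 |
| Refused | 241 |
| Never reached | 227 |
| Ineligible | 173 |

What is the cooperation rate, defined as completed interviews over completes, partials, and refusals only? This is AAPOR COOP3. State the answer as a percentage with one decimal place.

Numerator → 513
Base → 513 + 17 + 241 = 771
COOP3 = 513 / 771 = 0.6654

66.5%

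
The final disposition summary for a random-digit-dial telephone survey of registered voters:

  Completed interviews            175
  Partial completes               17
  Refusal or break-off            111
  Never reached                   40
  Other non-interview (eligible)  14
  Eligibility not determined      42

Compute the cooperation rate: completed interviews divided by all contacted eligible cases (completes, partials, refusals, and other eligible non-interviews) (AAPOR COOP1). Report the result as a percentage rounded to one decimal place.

55.2%

Top: 175
Denom: 175 + 17 + 111 + 14 = 317
COOP1 = 175 / 317 = 0.5521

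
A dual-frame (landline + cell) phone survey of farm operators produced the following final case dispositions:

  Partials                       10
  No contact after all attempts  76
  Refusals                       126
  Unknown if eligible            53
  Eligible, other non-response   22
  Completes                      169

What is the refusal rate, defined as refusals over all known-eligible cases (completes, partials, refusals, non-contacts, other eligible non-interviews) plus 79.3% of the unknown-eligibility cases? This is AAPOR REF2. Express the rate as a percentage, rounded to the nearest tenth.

Top = 126
Determined eligible = 169 + 10 + 126 + 76 + 22 = 403
Estimated eligible among unknowns = 0.7930 × 53 = 42.03
Denom = 403 + 42.03 = 445.03
REF2 = 126 / 445.03 = 0.2831

28.3%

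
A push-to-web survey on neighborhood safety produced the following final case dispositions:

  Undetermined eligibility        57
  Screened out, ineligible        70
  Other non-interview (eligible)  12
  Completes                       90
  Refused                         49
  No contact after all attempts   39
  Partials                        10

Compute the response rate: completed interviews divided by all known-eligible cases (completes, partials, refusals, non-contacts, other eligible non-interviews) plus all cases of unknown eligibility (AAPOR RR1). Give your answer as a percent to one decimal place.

Num: 90
Base: 90 + 10 + 49 + 39 + 12 + 57 = 257
RR1 = 90 / 257 = 0.3502

35.0%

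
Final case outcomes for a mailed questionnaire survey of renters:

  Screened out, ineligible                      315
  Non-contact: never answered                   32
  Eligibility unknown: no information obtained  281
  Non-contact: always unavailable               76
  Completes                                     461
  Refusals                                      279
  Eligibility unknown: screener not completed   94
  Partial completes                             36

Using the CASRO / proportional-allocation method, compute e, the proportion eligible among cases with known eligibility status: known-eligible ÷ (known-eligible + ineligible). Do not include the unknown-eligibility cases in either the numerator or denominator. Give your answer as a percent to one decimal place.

No answer / not reached = 32 + 76 = 108
Undetermined eligibility = 94 + 281 = 375
Known eligible → 461 + 36 + 279 + 108 = 884
e = 884 / (884 + 315) = 884 / 1199 = 0.7373

73.7%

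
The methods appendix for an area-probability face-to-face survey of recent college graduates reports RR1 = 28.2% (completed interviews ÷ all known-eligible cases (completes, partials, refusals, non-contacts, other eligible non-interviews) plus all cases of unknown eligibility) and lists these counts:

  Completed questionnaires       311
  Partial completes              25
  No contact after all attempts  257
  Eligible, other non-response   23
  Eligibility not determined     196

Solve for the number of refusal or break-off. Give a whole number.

291

RR1 = 311 / D = 0.282
D = 311 / 0.282 = 1102.8
Remaining denominator categories sum to 812
refusal or break-off = 1102.8 − 812 ≈ 291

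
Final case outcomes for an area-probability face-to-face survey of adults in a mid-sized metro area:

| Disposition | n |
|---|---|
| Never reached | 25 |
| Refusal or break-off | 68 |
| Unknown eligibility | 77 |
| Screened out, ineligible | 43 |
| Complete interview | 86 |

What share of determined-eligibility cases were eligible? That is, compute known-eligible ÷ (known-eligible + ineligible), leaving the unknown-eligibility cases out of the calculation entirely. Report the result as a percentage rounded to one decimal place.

80.6%

Determined eligible: 86 + 68 + 25 = 179
e = 179 / (179 + 43) = 179 / 222 = 0.8063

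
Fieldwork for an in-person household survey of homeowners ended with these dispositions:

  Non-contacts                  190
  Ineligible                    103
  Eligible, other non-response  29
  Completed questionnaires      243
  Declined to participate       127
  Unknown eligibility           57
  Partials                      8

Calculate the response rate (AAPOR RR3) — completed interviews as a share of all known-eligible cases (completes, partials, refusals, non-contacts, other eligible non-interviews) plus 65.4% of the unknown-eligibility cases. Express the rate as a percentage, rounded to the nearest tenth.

38.3%

Top → 243
Determined eligible → 243 + 8 + 127 + 190 + 29 = 597
Estimated eligible among unknowns → 0.6540 × 57 = 37.28
Base → 597 + 37.28 = 634.28
RR3 = 243 / 634.28 = 0.3831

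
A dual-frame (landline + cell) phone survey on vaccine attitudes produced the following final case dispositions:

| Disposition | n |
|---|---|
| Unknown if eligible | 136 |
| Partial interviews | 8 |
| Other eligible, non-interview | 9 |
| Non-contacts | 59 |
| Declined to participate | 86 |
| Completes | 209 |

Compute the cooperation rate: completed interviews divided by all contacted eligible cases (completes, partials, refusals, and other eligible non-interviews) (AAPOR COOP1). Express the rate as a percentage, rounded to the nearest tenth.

Num → 209
Denom → 209 + 8 + 86 + 9 = 312
COOP1 = 209 / 312 = 0.6699

67.0%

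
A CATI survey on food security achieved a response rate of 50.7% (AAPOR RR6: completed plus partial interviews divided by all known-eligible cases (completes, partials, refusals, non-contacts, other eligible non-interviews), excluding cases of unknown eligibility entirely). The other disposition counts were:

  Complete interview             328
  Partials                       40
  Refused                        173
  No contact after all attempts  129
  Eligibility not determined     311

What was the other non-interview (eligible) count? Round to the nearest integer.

56

Top = 328 + 40 = 368
RR6 = 368 / D = 0.507
D = 368 / 0.507 = 725.8
Rest of base = 670
other non-interview (eligible) = 725.8 − 670 ≈ 56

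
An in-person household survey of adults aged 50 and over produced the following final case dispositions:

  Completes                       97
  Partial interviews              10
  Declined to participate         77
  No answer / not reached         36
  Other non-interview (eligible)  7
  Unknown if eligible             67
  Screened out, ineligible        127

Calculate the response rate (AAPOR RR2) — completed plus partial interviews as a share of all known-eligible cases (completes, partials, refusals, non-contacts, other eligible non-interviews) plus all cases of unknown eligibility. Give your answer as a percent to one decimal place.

36.4%

Num: 97 + 10 = 107
Denom: 97 + 10 + 77 + 36 + 7 + 67 = 294
RR2 = 107 / 294 = 0.3639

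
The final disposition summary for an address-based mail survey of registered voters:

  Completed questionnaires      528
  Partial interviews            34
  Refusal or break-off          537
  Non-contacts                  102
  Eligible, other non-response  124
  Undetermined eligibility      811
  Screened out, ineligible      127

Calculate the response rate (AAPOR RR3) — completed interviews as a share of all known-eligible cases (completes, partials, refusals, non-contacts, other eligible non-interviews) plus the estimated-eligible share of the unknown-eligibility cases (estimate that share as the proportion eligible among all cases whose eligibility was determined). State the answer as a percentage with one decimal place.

25.6%

Num = 528
Determined eligible = 528 + 34 + 537 + 102 + 124 = 1325
e = 1325 / (1325 + 127) = 1325 / 1452 = 0.9125
Estimated eligible among unknowns = 0.9125 × 811 = 740.04
Denom = 1325 + 740.04 = 2065.04
RR3 = 528 / 2065.04 = 0.2557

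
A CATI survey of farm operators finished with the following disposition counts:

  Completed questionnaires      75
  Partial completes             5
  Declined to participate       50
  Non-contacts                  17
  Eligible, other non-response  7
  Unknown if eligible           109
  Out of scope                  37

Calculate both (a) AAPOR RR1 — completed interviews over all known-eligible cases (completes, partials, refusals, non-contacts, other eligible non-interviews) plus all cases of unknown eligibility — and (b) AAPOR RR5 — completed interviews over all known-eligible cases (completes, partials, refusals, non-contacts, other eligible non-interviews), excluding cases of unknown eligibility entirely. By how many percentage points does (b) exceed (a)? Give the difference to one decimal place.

Numerator: 75
Denom: 75 + 5 + 50 + 17 + 7 + 109 = 263
RR1 = 75 / 263 = 0.2852
Denom: 75 + 5 + 50 + 17 + 7 = 154
RR5 = 75 / 154 = 0.4870
Difference = 48.70 − 28.52 = 20.18 percentage points

20.2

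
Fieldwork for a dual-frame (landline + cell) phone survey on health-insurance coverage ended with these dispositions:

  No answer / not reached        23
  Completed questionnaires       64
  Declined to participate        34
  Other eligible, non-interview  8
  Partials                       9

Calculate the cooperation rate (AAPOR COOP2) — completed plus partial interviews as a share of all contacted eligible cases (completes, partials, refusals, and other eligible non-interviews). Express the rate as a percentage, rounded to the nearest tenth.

Top → 64 + 9 = 73
Denom → 64 + 9 + 34 + 8 = 115
COOP2 = 73 / 115 = 0.6348

63.5%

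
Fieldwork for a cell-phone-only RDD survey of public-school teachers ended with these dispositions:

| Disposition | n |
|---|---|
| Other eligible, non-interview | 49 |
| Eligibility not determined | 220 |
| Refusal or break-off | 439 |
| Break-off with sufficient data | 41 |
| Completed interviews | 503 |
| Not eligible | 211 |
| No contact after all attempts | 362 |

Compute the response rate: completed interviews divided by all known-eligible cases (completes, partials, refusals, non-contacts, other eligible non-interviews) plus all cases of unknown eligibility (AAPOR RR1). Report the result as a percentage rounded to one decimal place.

Top = 503
Denominator = 503 + 41 + 439 + 362 + 49 + 220 = 1614
RR1 = 503 / 1614 = 0.3116

31.2%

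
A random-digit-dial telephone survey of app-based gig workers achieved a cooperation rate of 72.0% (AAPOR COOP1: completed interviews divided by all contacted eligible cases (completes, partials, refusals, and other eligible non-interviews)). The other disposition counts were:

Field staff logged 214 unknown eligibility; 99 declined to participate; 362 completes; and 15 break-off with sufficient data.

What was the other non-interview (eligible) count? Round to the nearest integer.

27

COOP1 = 362 / D = 0.720
D = 362 / 0.720 = 502.8
Other denominator terms total 476
other non-interview (eligible) = 502.8 − 476 ≈ 27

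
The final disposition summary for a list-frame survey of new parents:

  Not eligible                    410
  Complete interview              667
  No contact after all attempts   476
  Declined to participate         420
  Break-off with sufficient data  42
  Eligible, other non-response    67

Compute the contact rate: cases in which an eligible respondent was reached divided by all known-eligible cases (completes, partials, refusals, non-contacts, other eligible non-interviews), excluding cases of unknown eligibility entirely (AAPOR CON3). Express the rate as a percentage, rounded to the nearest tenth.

71.5%

Top = 667 + 42 + 420 + 67 = 1196
Denom = 667 + 42 + 420 + 476 + 67 = 1672
CON3 = 1196 / 1672 = 0.7153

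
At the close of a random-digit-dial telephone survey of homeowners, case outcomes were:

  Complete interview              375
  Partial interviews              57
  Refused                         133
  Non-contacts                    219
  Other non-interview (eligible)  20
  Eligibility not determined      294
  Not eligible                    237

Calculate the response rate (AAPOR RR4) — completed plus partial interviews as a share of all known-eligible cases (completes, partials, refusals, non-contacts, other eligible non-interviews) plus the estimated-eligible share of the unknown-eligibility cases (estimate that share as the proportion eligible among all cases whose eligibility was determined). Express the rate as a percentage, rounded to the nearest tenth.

41.9%

Num = 375 + 57 = 432
Determined eligible = 375 + 57 + 133 + 219 + 20 = 804
e = 804 / (804 + 237) = 804 / 1041 = 0.7723
Eligible share of unknowns = 0.7723 × 294 = 227.06
Denominator = 804 + 227.06 = 1031.06
RR4 = 432 / 1031.06 = 0.4190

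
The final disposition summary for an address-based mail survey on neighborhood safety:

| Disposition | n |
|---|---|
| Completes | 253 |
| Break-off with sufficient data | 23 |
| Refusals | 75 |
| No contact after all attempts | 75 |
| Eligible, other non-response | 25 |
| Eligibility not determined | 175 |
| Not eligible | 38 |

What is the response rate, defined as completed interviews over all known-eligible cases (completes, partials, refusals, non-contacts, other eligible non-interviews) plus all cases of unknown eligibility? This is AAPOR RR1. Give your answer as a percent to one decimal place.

40.4%

Num: 253
Denominator: 253 + 23 + 75 + 75 + 25 + 175 = 626
RR1 = 253 / 626 = 0.4042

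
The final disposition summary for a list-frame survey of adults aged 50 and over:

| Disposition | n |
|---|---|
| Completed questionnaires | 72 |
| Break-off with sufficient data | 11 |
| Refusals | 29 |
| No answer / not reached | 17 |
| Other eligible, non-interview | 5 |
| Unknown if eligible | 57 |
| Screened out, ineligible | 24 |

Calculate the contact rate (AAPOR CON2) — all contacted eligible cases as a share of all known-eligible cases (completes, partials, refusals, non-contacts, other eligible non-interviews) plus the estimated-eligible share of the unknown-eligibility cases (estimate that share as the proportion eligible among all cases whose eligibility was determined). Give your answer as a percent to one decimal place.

64.2%

Num = 72 + 11 + 29 + 5 = 117
Eligible (known) = 72 + 11 + 29 + 17 + 5 = 134
e = 134 / (134 + 24) = 134 / 158 = 0.8481
Eligible share of unknowns = 0.8481 × 57 = 48.34
Denominator = 134 + 48.34 = 182.34
CON2 = 117 / 182.34 = 0.6417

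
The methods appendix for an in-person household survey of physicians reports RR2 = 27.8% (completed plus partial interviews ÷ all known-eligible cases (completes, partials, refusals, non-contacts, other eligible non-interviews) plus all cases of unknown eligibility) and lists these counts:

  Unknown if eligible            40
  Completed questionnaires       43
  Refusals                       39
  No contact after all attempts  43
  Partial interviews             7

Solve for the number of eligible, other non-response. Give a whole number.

Numerator → 43 + 7 = 50
RR2 = 50 / D = 0.278
D = 50 / 0.278 = 179.9
Other denominator terms total 172
eligible, other non-response = 179.9 − 172 ≈ 8

8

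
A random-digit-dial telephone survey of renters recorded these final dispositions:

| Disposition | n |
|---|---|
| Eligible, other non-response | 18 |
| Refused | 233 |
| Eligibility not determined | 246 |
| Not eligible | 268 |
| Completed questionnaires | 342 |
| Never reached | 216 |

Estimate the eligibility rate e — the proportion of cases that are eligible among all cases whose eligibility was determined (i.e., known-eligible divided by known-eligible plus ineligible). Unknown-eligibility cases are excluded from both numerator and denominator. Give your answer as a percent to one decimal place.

75.1%

Eligible (known): 342 + 233 + 216 + 18 = 809
e = 809 / (809 + 268) = 809 / 1077 = 0.7512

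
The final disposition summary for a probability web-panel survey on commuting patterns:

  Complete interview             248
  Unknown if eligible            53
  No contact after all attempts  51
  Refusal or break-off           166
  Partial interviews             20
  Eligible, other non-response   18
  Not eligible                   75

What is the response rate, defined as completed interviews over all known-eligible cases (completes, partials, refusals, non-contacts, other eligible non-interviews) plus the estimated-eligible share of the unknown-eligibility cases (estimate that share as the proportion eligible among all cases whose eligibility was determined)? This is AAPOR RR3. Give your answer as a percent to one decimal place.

Top: 248
Determined eligible: 248 + 20 + 166 + 51 + 18 = 503
e = 503 / (503 + 75) = 503 / 578 = 0.8702
Estimated eligible among unknowns: 0.8702 × 53 = 46.12
Base: 503 + 46.12 = 549.12
RR3 = 248 / 549.12 = 0.4516

45.2%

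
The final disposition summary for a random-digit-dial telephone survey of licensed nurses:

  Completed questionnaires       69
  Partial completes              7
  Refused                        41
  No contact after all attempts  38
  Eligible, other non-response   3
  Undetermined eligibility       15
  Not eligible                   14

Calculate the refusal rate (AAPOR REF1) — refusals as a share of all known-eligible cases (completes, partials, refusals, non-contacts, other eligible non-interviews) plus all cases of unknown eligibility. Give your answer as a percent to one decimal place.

23.7%

Num = 41
Denom = 69 + 7 + 41 + 38 + 3 + 15 = 173
REF1 = 41 / 173 = 0.2370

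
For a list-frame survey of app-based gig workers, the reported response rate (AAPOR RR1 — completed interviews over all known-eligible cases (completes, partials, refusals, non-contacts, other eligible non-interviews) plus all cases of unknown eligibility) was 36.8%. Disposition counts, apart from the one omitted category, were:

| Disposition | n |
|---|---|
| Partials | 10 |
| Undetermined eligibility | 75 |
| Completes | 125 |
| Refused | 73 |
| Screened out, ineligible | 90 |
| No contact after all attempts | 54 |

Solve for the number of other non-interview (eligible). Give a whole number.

3

RR1 = 125 / D = 0.368
D = 125 / 0.368 = 339.7
Rest of base = 337
other non-interview (eligible) = 339.7 − 337 ≈ 3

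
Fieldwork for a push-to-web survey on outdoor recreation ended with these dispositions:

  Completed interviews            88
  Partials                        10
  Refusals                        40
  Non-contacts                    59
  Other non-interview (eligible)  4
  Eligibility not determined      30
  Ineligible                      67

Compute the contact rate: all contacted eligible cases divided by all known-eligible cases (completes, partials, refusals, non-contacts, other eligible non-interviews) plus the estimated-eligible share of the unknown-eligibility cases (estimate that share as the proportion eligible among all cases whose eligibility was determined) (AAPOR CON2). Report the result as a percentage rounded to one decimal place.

63.5%

Num → 88 + 10 + 40 + 4 = 142
Eligible (known) → 88 + 10 + 40 + 59 + 4 = 201
e = 201 / (201 + 67) = 201 / 268 = 0.7500
e × U → 0.7500 × 30 = 22.50
Denominator → 201 + 22.50 = 223.50
CON2 = 142 / 223.50 = 0.6353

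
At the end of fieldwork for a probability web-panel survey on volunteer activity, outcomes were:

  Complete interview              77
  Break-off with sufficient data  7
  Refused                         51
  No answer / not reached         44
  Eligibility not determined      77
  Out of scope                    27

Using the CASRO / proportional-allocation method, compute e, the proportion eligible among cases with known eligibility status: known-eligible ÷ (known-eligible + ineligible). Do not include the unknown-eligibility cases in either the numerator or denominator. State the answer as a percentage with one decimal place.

Determined eligible → 77 + 7 + 51 + 44 = 179
e = 179 / (179 + 27) = 179 / 206 = 0.8689

86.9%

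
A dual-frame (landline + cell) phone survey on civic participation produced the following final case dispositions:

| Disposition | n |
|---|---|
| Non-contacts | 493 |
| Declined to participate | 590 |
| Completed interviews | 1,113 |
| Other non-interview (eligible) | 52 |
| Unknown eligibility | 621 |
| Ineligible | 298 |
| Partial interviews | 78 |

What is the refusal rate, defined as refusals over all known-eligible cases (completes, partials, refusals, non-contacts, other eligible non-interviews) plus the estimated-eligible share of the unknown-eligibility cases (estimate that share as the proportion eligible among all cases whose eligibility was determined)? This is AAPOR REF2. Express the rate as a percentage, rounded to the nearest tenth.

20.5%

Top = 590
Eligible (known) = 1113 + 78 + 590 + 493 + 52 = 2326
e = 2326 / (2326 + 298) = 2326 / 2624 = 0.8864
e × U = 0.8864 × 621 = 550.45
Base = 2326 + 550.45 = 2876.45
REF2 = 590 / 2876.45 = 0.2051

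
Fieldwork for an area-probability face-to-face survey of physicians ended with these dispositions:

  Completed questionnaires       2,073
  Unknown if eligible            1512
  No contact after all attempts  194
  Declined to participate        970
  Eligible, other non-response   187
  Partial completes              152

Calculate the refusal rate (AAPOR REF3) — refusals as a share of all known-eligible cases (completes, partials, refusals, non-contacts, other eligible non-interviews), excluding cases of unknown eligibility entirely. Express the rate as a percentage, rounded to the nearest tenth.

27.1%

Num: 970
Base: 2073 + 152 + 970 + 194 + 187 = 3576
REF3 = 970 / 3576 = 0.2713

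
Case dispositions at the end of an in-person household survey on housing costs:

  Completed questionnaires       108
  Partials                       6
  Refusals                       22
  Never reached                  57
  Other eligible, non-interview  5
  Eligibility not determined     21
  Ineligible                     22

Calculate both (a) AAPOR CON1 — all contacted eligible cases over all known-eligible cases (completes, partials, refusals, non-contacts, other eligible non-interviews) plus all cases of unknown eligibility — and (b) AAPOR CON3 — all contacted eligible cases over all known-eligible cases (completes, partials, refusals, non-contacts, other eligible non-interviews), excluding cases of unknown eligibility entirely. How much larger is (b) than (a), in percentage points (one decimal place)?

6.8

Num = 108 + 6 + 22 + 5 = 141
Base = 108 + 6 + 22 + 57 + 5 + 21 = 219
CON1 = 141 / 219 = 0.6438
Base = 108 + 6 + 22 + 57 + 5 = 198
CON3 = 141 / 198 = 0.7121
Difference = 71.21 − 64.38 = 6.83 percentage points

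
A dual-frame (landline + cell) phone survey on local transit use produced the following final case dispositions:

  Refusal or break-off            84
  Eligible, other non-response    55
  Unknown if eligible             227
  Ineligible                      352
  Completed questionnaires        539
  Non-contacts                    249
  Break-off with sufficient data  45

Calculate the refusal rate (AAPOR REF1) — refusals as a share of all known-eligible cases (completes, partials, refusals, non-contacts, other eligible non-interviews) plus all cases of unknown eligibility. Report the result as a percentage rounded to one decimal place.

Numerator = 84
Denominator = 539 + 45 + 84 + 249 + 55 + 227 = 1199
REF1 = 84 / 1199 = 0.0701

7.0%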